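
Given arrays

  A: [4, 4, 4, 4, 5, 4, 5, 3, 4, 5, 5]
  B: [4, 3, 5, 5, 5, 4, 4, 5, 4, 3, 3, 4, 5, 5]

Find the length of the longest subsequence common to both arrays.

Pick 4 (A #1, B #1), 4 (A #3, B #6), 4 (A #4, B #7), 5 (A #5, B #8), 4 (A #6, B #9), 3 (A #8, B #11), 4 (A #9, B #12), 5 (A #10, B #13), 5 (A #11, B #14); all 9 values appear in both, in order. dp[11][14] = 9 confirms this is the maximum.

9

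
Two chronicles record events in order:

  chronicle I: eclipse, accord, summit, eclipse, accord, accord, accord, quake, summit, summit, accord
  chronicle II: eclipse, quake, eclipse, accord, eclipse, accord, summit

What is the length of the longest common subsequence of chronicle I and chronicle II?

5

One common subsequence of length 5: eclipse [1,3], then accord [2,4], then eclipse [4,5], then accord [7,6], then summit [10,7]. The LCS DP gives dp[11][7] = 5, so this is optimal.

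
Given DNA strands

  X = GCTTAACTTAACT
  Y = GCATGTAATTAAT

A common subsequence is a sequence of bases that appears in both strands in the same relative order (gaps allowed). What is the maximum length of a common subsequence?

11

One common subsequence of length 11: G [1,1], then C [2,2], then T [3,4], then T [4,6], then A [5,7], then A [6,8], then T [8,9], then T [9,10], then A [10,11], then A [11,12], then T [13,13]. Since dp[13][13] = 11, nothing longer is possible.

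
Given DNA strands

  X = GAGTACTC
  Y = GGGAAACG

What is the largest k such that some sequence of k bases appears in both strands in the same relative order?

4

Pick G [1,3]; then A [2,5]; then A [5,6]; then C [6,7]; all 4 bases appear in both, in order, and the DP table's final entry dp[8][8] is also 4, so no common subsequence is longer.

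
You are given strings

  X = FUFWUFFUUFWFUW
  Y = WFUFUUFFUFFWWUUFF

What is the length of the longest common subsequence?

10

Match F at X[1]=Y[4] → U at X[2]=Y[6] → F at X[3]=Y[8] → U at X[5]=Y[9] → F at X[6]=Y[10] → F at X[7]=Y[11] → U at X[8]=Y[14] → U at X[9]=Y[15] → F at X[10]=Y[16] → F at X[12]=Y[17] — 10 characters in the same relative order in both. dp[14][17] = 10 confirms this is the maximum.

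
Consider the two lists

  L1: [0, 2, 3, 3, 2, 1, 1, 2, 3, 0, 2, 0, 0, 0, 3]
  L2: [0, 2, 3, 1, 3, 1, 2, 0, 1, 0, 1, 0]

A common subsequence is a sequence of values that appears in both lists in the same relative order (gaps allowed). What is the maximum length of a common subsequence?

9

One common subsequence of length 9: 0 at L1[1]=L2[1], then 2 at L1[2]=L2[2], then 3 at L1[3]=L2[3], then 3 at L1[4]=L2[5], then 1 at L1[7]=L2[6], then 2 at L1[8]=L2[7], then 0 at L1[10]=L2[8], then 0 at L1[12]=L2[10], then 0 at L1[14]=L2[12]. The LCS DP gives dp[15][12] = 9, so this is optimal.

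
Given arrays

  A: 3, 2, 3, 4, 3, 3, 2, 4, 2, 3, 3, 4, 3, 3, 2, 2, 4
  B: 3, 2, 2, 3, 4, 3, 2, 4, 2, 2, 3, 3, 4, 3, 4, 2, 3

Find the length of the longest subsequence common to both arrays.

13

One common subsequence of length 13: 3 (A #1, B #1), then 2 (A #2, B #3), then 3 (A #3, B #4), then 4 (A #4, B #5), then 3 (A #6, B #6), then 2 (A #7, B #7), then 4 (A #8, B #8), then 2 (A #9, B #10), then 3 (A #10, B #11), then 3 (A #11, B #12), then 4 (A #12, B #13), then 3 (A #13, B #14), then 3 (A #14, B #17). Since dp[17][17] = 13, nothing longer is possible.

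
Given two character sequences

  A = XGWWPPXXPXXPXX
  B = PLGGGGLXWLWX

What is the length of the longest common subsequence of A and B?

Taking X [1,8], W [3,9], W [4,11], X [14,12] gives a common subsequence of length 4. The LCS DP gives dp[14][12] = 4, so this is optimal.

4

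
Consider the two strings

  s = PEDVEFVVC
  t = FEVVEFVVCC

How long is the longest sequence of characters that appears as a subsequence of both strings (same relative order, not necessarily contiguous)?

Let dp[i][j] be the LCS length of the first i characters of s and the first j characters of t. dp[i][j] = dp[i-1][j-1]+1 when the i-th and j-th characters match, else max(dp[i-1][j], dp[i][j-1]).
    ·  F  E  V  V  E  F  V  V  C  C
 ·  0  0  0  0  0  0  0  0  0  0  0
 P  0  0  0  0  0  0  0  0  0  0  0
 E  0  0  1  1  1  1  1  1  1  1  1
 D  0  0  1  1  1  1  1  1  1  1  1
 V  0  0  1  2  2  2  2  2  2  2  2
 E  0  0  1  2  2  3  3  3  3  3  3
 F  0  1  1  2  2  3  4  4  4  4  4
 V  0  1  1  2  3  3  4  5  5  5  5
 V  0  1  1  2  3  3  4  5  6  6  6
 C  0  1  1  2  3  3  4  5  6  7  7
dp[9][10] = 7. One LCS (by backtracking along matches): EVEFVVC.

7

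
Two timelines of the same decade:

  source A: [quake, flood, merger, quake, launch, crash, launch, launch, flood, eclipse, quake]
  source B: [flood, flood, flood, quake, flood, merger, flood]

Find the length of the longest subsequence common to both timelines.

One common subsequence of length 4: quake (source A #1, source B #4) → flood (source A #2, source B #5) → merger (source A #3, source B #6) → flood (source A #9, source B #7). The LCS DP gives dp[11][7] = 4, so this is optimal.

4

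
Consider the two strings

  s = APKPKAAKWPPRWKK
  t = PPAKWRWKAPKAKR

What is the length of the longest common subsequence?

9

Pick P (s #2, t #1), P (s #4, t #2), A (s #7, t #3), K (s #8, t #4), W (s #9, t #5), R (s #12, t #6), W (s #13, t #7), K (s #14, t #11), K (s #15, t #13); all 9 characters appear in both, in order. The LCS DP gives dp[15][14] = 9, so this is optimal.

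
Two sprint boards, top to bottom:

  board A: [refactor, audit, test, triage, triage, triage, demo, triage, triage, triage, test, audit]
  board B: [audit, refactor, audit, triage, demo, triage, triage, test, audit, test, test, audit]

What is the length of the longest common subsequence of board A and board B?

One common subsequence of length 8: refactor (board A #1, board B #2), audit (board A #2, board B #3), triage (board A #6, board B #4), demo (board A #7, board B #5), triage (board A #8, board B #6), triage (board A #9, board B #7), test (board A #11, board B #11), audit (board A #12, board B #12), and the DP table's final entry dp[12][12] is also 8, so no common subsequence is longer.

8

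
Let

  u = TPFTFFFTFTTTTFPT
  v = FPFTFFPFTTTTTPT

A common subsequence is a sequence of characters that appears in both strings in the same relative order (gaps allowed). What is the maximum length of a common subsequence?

13

Pick P at u[2]=v[2] → F at u[3]=v[3] → T at u[4]=v[4] → F at u[5]=v[5] → F at u[6]=v[6] → F at u[7]=v[8] → T at u[8]=v[9] → T at u[10]=v[10] → T at u[11]=v[11] → T at u[12]=v[12] → T at u[13]=v[13] → P at u[15]=v[14] → T at u[16]=v[15]; all 13 characters appear in both, in order. Since dp[16][15] = 13, nothing longer is possible.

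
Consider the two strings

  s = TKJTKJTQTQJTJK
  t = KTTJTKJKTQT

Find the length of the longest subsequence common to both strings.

8

Pick T at s[1]=t[3]; then J at s[3]=t[4]; then T at s[4]=t[5]; then K at s[5]=t[6]; then J at s[6]=t[7]; then T at s[9]=t[9]; then Q at s[10]=t[10]; then T at s[12]=t[11]; all 8 characters appear in both, in order. Since dp[14][11] = 8, nothing longer is possible.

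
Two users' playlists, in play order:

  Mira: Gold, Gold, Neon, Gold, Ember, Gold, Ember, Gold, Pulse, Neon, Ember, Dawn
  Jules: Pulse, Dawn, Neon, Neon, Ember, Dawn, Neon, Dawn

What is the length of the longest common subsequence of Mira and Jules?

4

Match Neon at Mira[3]=Jules[4]; then Ember at Mira[5]=Jules[5]; then Neon at Mira[10]=Jules[7]; then Dawn at Mira[12]=Jules[8] — 4 songs in the same relative order in both. Since dp[12][8] = 4, nothing longer is possible.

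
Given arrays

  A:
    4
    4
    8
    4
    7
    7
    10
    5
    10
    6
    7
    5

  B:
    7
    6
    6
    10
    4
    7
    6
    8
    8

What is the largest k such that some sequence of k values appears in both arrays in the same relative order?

3

Taking 4 at A[4]=B[5], 7 at A[6]=B[6], 6 at A[10]=B[7] gives a common subsequence of length 3. dp[12][9] = 3 confirms this is the maximum.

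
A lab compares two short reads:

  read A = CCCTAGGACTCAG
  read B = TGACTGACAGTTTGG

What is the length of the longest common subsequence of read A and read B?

Match T [4,1], G [7,2], A [8,3], C [9,4], T [10,5], C [11,8], A [12,9], G [13,15] — 8 bases in the same relative order in both. dp[13][15] = 8 confirms this is the maximum.

8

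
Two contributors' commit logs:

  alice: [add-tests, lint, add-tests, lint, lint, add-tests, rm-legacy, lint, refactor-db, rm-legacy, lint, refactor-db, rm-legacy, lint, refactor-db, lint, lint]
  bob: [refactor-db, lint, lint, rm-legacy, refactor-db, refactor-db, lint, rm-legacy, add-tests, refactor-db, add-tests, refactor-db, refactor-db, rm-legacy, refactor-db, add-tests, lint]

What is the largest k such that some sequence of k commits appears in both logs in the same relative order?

9

Match lint at alice[2]=bob[2]; then lint at alice[4]=bob[3]; then lint at alice[5]=bob[7]; then add-tests at alice[6]=bob[11]; then refactor-db at alice[9]=bob[12]; then refactor-db at alice[12]=bob[13]; then rm-legacy at alice[13]=bob[14]; then refactor-db at alice[15]=bob[15]; then lint at alice[17]=bob[17] — 9 commits in the same relative order in both, and the DP table's final entry dp[17][17] is also 9, so no common subsequence is longer.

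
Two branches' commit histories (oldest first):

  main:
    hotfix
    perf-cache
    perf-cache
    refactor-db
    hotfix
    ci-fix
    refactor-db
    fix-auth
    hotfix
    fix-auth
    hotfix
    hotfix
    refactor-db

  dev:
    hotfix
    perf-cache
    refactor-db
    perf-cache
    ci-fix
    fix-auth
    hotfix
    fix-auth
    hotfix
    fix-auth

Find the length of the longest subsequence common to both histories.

Match hotfix at main[1]=dev[1]; then perf-cache at main[2]=dev[2]; then perf-cache at main[3]=dev[4]; then ci-fix at main[6]=dev[5]; then fix-auth at main[8]=dev[6]; then hotfix at main[9]=dev[7]; then fix-auth at main[10]=dev[8]; then hotfix at main[11]=dev[9] — 8 commits in the same relative order in both. Since dp[13][10] = 8, nothing longer is possible.

8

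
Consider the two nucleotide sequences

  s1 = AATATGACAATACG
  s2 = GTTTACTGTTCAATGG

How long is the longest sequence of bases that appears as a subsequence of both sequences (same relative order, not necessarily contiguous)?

Pick T at s1[3]=s2[4] → A at s1[4]=s2[5] → T at s1[5]=s2[7] → G at s1[6]=s2[8] → C at s1[8]=s2[11] → A at s1[9]=s2[12] → A at s1[10]=s2[13] → T at s1[11]=s2[14] → G at s1[14]=s2[16]; all 9 bases appear in both, in order. The LCS DP gives dp[14][16] = 9, so this is optimal.

9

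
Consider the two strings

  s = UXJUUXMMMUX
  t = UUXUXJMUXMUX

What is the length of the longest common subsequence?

Taking U [1,4], then X [2,5], then J [3,6], then U [5,8], then X [6,9], then M [9,10], then U [10,11], then X [11,12] gives a common subsequence of length 8. Since dp[11][12] = 8, nothing longer is possible.

8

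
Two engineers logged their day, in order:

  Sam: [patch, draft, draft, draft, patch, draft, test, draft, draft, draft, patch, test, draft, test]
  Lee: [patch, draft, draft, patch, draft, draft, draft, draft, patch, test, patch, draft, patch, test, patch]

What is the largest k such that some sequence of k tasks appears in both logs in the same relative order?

12

Taking patch [1,1], draft [3,2], draft [4,3], patch [5,4], draft [6,5], draft [8,6], draft [9,7], draft [10,8], patch [11,9], test [12,10], draft [13,12], test [14,14] gives a common subsequence of length 12, and the DP table's final entry dp[14][15] is also 12, so no common subsequence is longer.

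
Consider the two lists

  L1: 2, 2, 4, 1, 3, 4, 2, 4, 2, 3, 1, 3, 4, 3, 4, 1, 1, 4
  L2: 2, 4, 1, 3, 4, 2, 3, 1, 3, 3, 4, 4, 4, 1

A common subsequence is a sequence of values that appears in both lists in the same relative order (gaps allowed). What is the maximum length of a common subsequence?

Match 2 at L1[2]=L2[1], then 4 at L1[3]=L2[2], then 1 at L1[4]=L2[3], then 3 at L1[5]=L2[4], then 4 at L1[8]=L2[5], then 2 at L1[9]=L2[6], then 3 at L1[10]=L2[7], then 1 at L1[11]=L2[8], then 3 at L1[12]=L2[10], then 4 at L1[13]=L2[12], then 4 at L1[15]=L2[13], then 1 at L1[17]=L2[14] — 12 values in the same relative order in both. The LCS DP gives dp[18][14] = 12, so this is optimal.

12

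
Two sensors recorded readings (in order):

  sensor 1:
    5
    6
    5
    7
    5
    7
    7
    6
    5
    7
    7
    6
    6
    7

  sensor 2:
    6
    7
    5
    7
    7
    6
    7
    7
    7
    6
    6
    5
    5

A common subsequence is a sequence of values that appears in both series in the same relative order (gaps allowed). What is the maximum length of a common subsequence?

10

Match 6 at sensor 1[2]=sensor 2[1], 7 at sensor 1[4]=sensor 2[2], 5 at sensor 1[5]=sensor 2[3], 7 at sensor 1[6]=sensor 2[4], 7 at sensor 1[7]=sensor 2[5], 6 at sensor 1[8]=sensor 2[6], 7 at sensor 1[10]=sensor 2[8], 7 at sensor 1[11]=sensor 2[9], 6 at sensor 1[12]=sensor 2[10], 6 at sensor 1[13]=sensor 2[11] — 10 values in the same relative order in both, and the DP table's final entry dp[14][13] is also 10, so no common subsequence is longer.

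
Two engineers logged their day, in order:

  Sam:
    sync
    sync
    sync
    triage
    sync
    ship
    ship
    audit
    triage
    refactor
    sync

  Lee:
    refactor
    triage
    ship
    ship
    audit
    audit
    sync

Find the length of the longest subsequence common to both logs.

One common subsequence of length 5: triage [4,2], ship [6,3], ship [7,4], audit [8,6], sync [11,7]. dp[11][7] = 5 confirms this is the maximum.

5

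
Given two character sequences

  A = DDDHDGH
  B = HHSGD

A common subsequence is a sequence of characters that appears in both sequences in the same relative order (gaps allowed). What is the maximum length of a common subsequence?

Let dp[i][j] be the LCS length of the first i characters of A and the first j characters of B. dp[i][j] = dp[i-1][j-1]+1 when the i-th and j-th characters match, else max(dp[i-1][j], dp[i][j-1]).
    ·  H  H  S  G  D
 ·  0  0  0  0  0  0
 D  0  0  0  0  0  1
 D  0  0  0  0  0  1
 D  0  0  0  0  0  1
 H  0  1  1  1  1  1
 D  0  1  1  1  1  2
 G  0  1  1  1  2  2
 H  0  1  2  2  2  2
dp[7][5] = 2. One LCS (by backtracking along matches): HD.

2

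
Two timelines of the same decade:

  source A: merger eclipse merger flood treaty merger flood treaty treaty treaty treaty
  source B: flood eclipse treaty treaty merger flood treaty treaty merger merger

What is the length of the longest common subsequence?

6

Pick eclipse [2,2], then treaty [5,4], then merger [6,5], then flood [7,6], then treaty [8,7], then treaty [9,8]; all 6 events appear in both, in order, and the DP table's final entry dp[11][10] is also 6, so no common subsequence is longer.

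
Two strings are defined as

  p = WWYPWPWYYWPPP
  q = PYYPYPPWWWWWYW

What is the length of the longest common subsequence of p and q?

Taking W [1,9], then W [2,10], then W [5,11], then W [7,12], then Y [9,13], then W [10,14] gives a common subsequence of length 6. Since dp[13][14] = 6, nothing longer is possible.

6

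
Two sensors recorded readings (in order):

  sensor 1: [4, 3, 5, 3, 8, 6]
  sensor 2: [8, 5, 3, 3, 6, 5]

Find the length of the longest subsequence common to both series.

3

Pick 3 [2,3], 3 [4,4], 6 [6,5]; all 3 values appear in both, in order. dp[6][6] = 3 confirms this is the maximum.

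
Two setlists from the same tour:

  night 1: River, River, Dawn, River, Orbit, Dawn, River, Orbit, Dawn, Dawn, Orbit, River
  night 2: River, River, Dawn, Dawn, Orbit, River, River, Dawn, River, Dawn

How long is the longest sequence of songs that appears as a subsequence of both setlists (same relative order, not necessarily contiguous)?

7

Match River at night 1[1]=night 2[1], River at night 1[2]=night 2[2], Dawn at night 1[3]=night 2[4], River at night 1[4]=night 2[7], Dawn at night 1[6]=night 2[8], River at night 1[7]=night 2[9], Dawn at night 1[10]=night 2[10] — 7 songs in the same relative order in both. dp[12][10] = 7 confirms this is the maximum.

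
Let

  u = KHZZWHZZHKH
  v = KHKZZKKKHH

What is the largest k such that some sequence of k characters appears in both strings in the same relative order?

Let dp[i][j] be the LCS length of the first i characters of u and the first j characters of v. dp[i][j] = dp[i-1][j-1]+1 when the i-th and j-th characters match, else max(dp[i-1][j], dp[i][j-1]).
    ·  K  H  K  Z  Z  K  K  K  H  H
 ·  0  0  0  0  0  0  0  0  0  0  0
 K  0  1  1  1  1  1  1  1  1  1  1
 H  0  1  2  2  2  2  2  2  2  2  2
 Z  0  1  2  2  3  3  3  3  3  3  3
 Z  0  1  2  2  3  4  4  4  4  4  4
 W  0  1  2  2  3  4  4  4  4  4  4
 H  0  1  2  2  3  4  4  4  4  5  5
 Z  0  1  2  2  3  4  4  4  4  5  5
 Z  0  1  2  2  3  4  4  4  4  5  5
 H  0  1  2  2  3  4  4  4  4  5  6
 K  0  1  2  3  3  4  5  5  5  5  6
 H  0  1  2  3  3  4  5  5  5  6  6
dp[11][10] = 6. One LCS (by backtracking along matches): KHZZHH.

6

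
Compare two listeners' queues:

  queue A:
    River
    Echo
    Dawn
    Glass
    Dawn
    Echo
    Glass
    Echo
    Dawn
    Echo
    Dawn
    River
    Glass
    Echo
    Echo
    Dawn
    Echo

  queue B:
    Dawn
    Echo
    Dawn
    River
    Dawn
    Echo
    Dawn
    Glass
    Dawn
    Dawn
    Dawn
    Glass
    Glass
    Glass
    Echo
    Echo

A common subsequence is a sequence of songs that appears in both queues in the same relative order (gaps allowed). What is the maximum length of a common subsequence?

10

Match River at queue A[1]=queue B[4], then Echo at queue A[2]=queue B[6], then Dawn at queue A[3]=queue B[7], then Glass at queue A[4]=queue B[8], then Dawn at queue A[5]=queue B[9], then Dawn at queue A[9]=queue B[10], then Dawn at queue A[11]=queue B[11], then Glass at queue A[13]=queue B[14], then Echo at queue A[15]=queue B[15], then Echo at queue A[17]=queue B[16] — 10 songs in the same relative order in both, and the DP table's final entry dp[17][16] is also 10, so no common subsequence is longer.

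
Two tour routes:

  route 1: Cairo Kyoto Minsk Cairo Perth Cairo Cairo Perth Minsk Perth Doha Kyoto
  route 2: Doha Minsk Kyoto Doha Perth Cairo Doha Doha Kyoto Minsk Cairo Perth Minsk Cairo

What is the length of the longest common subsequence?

Taking Cairo (route 1 #1, route 2 #6); then Kyoto (route 1 #2, route 2 #9); then Minsk (route 1 #3, route 2 #10); then Cairo (route 1 #4, route 2 #11); then Perth (route 1 #5, route 2 #12); then Cairo (route 1 #7, route 2 #14) gives a common subsequence of length 6. The LCS DP gives dp[12][14] = 6, so this is optimal.

6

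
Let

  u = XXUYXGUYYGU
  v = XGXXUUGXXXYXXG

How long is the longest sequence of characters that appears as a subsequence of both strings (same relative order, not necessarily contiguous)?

One common subsequence of length 6: X at u[1]=v[3], then X at u[2]=v[4], then U at u[3]=v[6], then Y at u[4]=v[11], then X at u[5]=v[13], then G at u[10]=v[14]. Since dp[11][14] = 6, nothing longer is possible.

6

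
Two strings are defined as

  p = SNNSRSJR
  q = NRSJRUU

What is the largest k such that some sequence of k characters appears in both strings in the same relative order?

5

Let dp[i][j] be the LCS length of the first i characters of p and the first j characters of q. dp[i][j] = dp[i-1][j-1]+1 when the i-th and j-th characters match, else max(dp[i-1][j], dp[i][j-1]).
    ·  N  R  S  J  R  U  U
 ·  0  0  0  0  0  0  0  0
 S  0  0  0  1  1  1  1  1
 N  0  1  1  1  1  1  1  1
 N  0  1  1  1  1  1  1  1
 S  0  1  1  2  2  2  2  2
 R  0  1  2  2  2  3  3  3
 S  0  1  2  3  3  3  3  3
 J  0  1  2  3  4  4  4  4
 R  0  1  2  3  4  5  5  5
dp[8][7] = 5. One LCS (by backtracking along matches): NRSJR.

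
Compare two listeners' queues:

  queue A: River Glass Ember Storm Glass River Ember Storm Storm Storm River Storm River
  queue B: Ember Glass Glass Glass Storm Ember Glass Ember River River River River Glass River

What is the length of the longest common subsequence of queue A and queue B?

6

Pick Glass (queue A #2, queue B #4) → Ember (queue A #3, queue B #6) → Glass (queue A #5, queue B #7) → River (queue A #6, queue B #11) → River (queue A #11, queue B #12) → River (queue A #13, queue B #14); all 6 songs appear in both, in order, and the DP table's final entry dp[13][14] is also 6, so no common subsequence is longer.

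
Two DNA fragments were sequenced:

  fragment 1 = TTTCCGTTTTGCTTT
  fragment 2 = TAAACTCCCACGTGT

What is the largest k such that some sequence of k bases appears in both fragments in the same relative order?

8

One common subsequence of length 8: T [1,1] → T [2,6] → C [4,9] → C [5,11] → G [6,12] → T [10,13] → G [11,14] → T [15,15]. Since dp[15][15] = 8, nothing longer is possible.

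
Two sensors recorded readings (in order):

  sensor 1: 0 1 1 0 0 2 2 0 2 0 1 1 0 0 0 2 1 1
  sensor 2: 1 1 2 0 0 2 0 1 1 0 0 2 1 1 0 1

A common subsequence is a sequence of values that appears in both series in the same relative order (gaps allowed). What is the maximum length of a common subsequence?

One common subsequence of length 13: 1 [2,1], 1 [3,2], 0 [5,4], 0 [8,5], 2 [9,6], 0 [10,7], 1 [11,8], 1 [12,9], 0 [14,10], 0 [15,11], 2 [16,12], 1 [17,14], 1 [18,16]. Since dp[18][16] = 13, nothing longer is possible.

13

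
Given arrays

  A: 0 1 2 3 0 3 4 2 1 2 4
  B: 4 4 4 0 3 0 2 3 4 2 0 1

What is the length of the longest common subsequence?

7

Let dp[i][j] be the LCS length of the first i values of A and the first j values of B. dp[i][j] = dp[i-1][j-1]+1 when the i-th and j-th values match, else max(dp[i-1][j], dp[i][j-1]).
    ·  4  4  4  0  3  0  2  3  4  2  0  1
 ·  0  0  0  0  0  0  0  0  0  0  0  0  0
 0  0  0  0  0  1  1  1  1  1  1  1  1  1
 1  0  0  0  0  1  1  1  1  1  1  1  1  2
 2  0  0  0  0  1  1  1  2  2  2  2  2  2
 3  0  0  0  0  1  2  2  2  3  3  3  3  3
 0  0  0  0  0  1  2  3  3  3  3  3  4  4
 3  0  0  0  0  1  2  3  3  4  4  4  4  4
 4  0  1  1  1  1  2  3  3  4  5  5  5  5
 2  0  1  1  1  1  2  3  4  4  5  6  6  6
 1  0  1  1  1  1  2  3  4  4  5  6  6  7
 2  0  1  1  1  1  2  3  4  4  5  6  6  7
 4  0  1  2  2  2  2  3  4  4  5  6  6  7
dp[11][12] = 7. One LCS (by backtracking along matches): 0, 3, 0, 3, 4, 2, 1.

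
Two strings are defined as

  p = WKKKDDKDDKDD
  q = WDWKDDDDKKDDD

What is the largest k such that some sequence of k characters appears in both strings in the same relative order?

9

Pick W (p #1, q #3) → K (p #4, q #4) → D (p #5, q #5) → D (p #6, q #6) → D (p #8, q #7) → D (p #9, q #8) → K (p #10, q #10) → D (p #11, q #12) → D (p #12, q #13); all 9 characters appear in both, in order, and the DP table's final entry dp[12][13] is also 9, so no common subsequence is longer.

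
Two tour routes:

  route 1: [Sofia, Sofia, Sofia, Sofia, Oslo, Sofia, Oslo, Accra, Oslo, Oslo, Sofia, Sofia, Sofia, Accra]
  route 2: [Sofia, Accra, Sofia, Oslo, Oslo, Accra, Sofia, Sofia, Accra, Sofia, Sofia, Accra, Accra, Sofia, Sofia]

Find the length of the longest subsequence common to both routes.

One common subsequence of length 9: Sofia [1,1]; then Sofia [4,3]; then Oslo [5,4]; then Oslo [7,5]; then Accra [8,6]; then Sofia [11,8]; then Sofia [12,10]; then Sofia [13,11]; then Accra [14,13]. The LCS DP gives dp[14][15] = 9, so this is optimal.

9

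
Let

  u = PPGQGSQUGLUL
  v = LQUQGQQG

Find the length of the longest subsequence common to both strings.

Let dp[i][j] be the LCS length of the first i characters of u and the first j characters of v. dp[i][j] = dp[i-1][j-1]+1 when the i-th and j-th characters match, else max(dp[i-1][j], dp[i][j-1]).
    ·  L  Q  U  Q  G  Q  Q  G
 ·  0  0  0  0  0  0  0  0  0
 P  0  0  0  0  0  0  0  0  0
 P  0  0  0  0  0  0  0  0  0
 G  0  0  0  0  0  1  1  1  1
 Q  0  0  1  1  1  1  2  2  2
 G  0  0  1  1  1  2  2  2  3
 S  0  0  1  1  1  2  2  2  3
 Q  0  0  1  1  2  2  3  3  3
 U  0  0  1  2  2  2  3  3  3
 G  0  0  1  2  2  3  3  3  4
 L  0  1  1  2  2  3  3  3  4
 U  0  1  1  2  2  3  3  3  4
 L  0  1  1  2  2  3  3  3  4
dp[12][8] = 4. One LCS (by backtracking along matches): GQQG.

4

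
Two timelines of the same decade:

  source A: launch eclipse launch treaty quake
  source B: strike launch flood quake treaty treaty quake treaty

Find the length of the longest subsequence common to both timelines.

Taking launch (source A #1, source B #2), then treaty (source A #4, source B #6), then quake (source A #5, source B #7) gives a common subsequence of length 3. dp[5][8] = 3 confirms this is the maximum.

3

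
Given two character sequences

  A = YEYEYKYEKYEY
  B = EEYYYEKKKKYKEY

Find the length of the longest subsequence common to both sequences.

Pick E at A[2]=B[2], then Y at A[3]=B[3], then Y at A[5]=B[4], then Y at A[7]=B[5], then E at A[8]=B[6], then K at A[9]=B[10], then Y at A[10]=B[11], then E at A[11]=B[13], then Y at A[12]=B[14]; all 9 characters appear in both, in order. dp[12][14] = 9 confirms this is the maximum.

9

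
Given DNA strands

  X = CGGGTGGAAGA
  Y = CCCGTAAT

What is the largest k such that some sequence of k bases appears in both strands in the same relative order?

5

One common subsequence of length 5: C at X[1]=Y[3], G at X[4]=Y[4], T at X[5]=Y[5], A at X[8]=Y[6], A at X[9]=Y[7], and the DP table's final entry dp[11][8] is also 5, so no common subsequence is longer.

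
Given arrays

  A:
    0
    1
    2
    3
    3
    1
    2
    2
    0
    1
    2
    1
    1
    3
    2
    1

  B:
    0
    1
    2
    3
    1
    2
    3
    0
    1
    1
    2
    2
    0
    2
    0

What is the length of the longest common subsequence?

10

Pick 0 at A[1]=B[1] → 1 at A[2]=B[2] → 2 at A[3]=B[3] → 3 at A[4]=B[4] → 3 at A[5]=B[7] → 1 at A[6]=B[10] → 2 at A[7]=B[11] → 2 at A[8]=B[12] → 0 at A[9]=B[13] → 2 at A[11]=B[14]; all 10 values appear in both, in order, and the DP table's final entry dp[16][15] is also 10, so no common subsequence is longer.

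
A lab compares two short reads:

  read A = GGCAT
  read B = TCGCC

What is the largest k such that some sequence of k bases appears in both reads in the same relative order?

2

Let dp[i][j] be the LCS length of the first i bases of read A and the first j bases of read B. dp[i][j] = dp[i-1][j-1]+1 when the i-th and j-th bases match, else max(dp[i-1][j], dp[i][j-1]).
    ·  T  C  G  C  C
 ·  0  0  0  0  0  0
 G  0  0  0  1  1  1
 G  0  0  0  1  1  1
 C  0  0  1  1  2  2
 A  0  0  1  1  2  2
 T  0  1  1  1  2  2
dp[5][5] = 2. One LCS (by backtracking along matches): GC.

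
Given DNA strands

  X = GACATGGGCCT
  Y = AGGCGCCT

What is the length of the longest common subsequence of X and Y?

Let dp[i][j] be the LCS length of the first i bases of X and the first j bases of Y. dp[i][j] = dp[i-1][j-1]+1 when the i-th and j-th bases match, else max(dp[i-1][j], dp[i][j-1]).
    ·  A  G  G  C  G  C  C  T
 ·  0  0  0  0  0  0  0  0  0
 G  0  0  1  1  1  1  1  1  1
 A  0  1  1  1  1  1  1  1  1
 C  0  1  1  1  2  2  2  2  2
 A  0  1  1  1  2  2  2  2  2
 T  0  1  1  1  2  2  2  2  3
 G  0  1  2  2  2  3  3  3  3
 G  0  1  2  3  3  3  3  3  3
 G  0  1  2  3  3  4  4  4  4
 C  0  1  2  3  4  4  5  5  5
 C  0  1  2  3  4  4  5  6  6
 T  0  1  2  3  4  4  5  6  7
dp[11][8] = 7. One LCS (by backtracking along matches): AGGGCCT.

7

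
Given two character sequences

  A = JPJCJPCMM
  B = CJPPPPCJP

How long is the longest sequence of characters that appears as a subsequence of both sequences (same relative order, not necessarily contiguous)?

Let dp[i][j] be the LCS length of the first i characters of A and the first j characters of B. dp[i][j] = dp[i-1][j-1]+1 when the i-th and j-th characters match, else max(dp[i-1][j], dp[i][j-1]).
    ·  C  J  P  P  P  P  C  J  P
 ·  0  0  0  0  0  0  0  0  0  0
 J  0  0  1  1  1  1  1  1  1  1
 P  0  0  1  2  2  2  2  2  2  2
 J  0  0  1  2  2  2  2  2  3  3
 C  0  1  1  2  2  2  2  3  3  3
 J  0  1  2  2  2  2  2  3  4  4
 P  0  1  2  3  3  3  3  3  4  5
 C  0  1  2  3  3  3  3  4  4  5
 M  0  1  2  3  3  3  3  4  4  5
 M  0  1  2  3  3  3  3  4  4  5
dp[9][9] = 5. One LCS (by backtracking along matches): JPCJP.

5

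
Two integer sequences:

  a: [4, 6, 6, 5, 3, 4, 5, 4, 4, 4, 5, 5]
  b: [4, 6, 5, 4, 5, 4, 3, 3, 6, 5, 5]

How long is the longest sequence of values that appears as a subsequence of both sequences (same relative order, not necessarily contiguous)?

Let dp[i][j] be the LCS length of the first i values of a and the first j values of b. dp[i][j] = dp[i-1][j-1]+1 when the i-th and j-th values match, else max(dp[i-1][j], dp[i][j-1]).
    ·  4  6  5  4  5  4  3  3  6  5  5
 ·  0  0  0  0  0  0  0  0  0  0  0  0
 4  0  1  1  1  1  1  1  1  1  1  1  1
 6  0  1  2  2  2  2  2  2  2  2  2  2
 6  0  1  2  2  2  2  2  2  2  3  3  3
 5  0  1  2  3  3  3  3  3  3  3  4  4
 3  0  1  2  3  3  3  3  4  4  4  4  4
 4  0  1  2  3  4  4  4  4  4  4  4  4
 5  0  1  2  3  4  5  5  5  5  5  5  5
 4  0  1  2  3  4  5  6  6  6  6  6  6
 4  0  1  2  3  4  5  6  6  6  6  6  6
 4  0  1  2  3  4  5  6  6  6  6  6  6
 5  0  1  2  3  4  5  6  6  6  6  7  7
 5  0  1  2  3  4  5  6  6  6  6  7  8
dp[12][11] = 8. One LCS (by backtracking along matches): 4, 6, 5, 4, 5, 4, 5, 5.

8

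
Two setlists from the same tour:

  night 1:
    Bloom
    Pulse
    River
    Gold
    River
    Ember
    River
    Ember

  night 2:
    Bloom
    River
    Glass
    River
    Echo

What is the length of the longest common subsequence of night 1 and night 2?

Pick Bloom at night 1[1]=night 2[1], River at night 1[3]=night 2[2], River at night 1[5]=night 2[4]; all 3 songs appear in both, in order. The LCS DP gives dp[8][5] = 3, so this is optimal.

3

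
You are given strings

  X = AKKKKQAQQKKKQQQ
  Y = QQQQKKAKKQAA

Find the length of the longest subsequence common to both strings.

7

Taking Q (X #6, Y #2); then Q (X #8, Y #3); then Q (X #9, Y #4); then K (X #10, Y #6); then K (X #11, Y #8); then K (X #12, Y #9); then Q (X #13, Y #10) gives a common subsequence of length 7, and the DP table's final entry dp[15][12] is also 7, so no common subsequence is longer.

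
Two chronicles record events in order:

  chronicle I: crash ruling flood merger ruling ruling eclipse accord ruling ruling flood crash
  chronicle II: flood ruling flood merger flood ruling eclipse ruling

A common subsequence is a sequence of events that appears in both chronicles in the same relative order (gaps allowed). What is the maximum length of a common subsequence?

Taking ruling (chronicle I #2, chronicle II #2), flood (chronicle I #3, chronicle II #3), merger (chronicle I #4, chronicle II #4), ruling (chronicle I #6, chronicle II #6), eclipse (chronicle I #7, chronicle II #7), ruling (chronicle I #10, chronicle II #8) gives a common subsequence of length 6. dp[12][8] = 6 confirms this is the maximum.

6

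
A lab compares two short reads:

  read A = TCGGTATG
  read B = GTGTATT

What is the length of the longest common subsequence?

Taking T (read A #1, read B #2); then G (read A #4, read B #3); then T (read A #5, read B #4); then A (read A #6, read B #5); then T (read A #7, read B #7) gives a common subsequence of length 5. The LCS DP gives dp[8][7] = 5, so this is optimal.

5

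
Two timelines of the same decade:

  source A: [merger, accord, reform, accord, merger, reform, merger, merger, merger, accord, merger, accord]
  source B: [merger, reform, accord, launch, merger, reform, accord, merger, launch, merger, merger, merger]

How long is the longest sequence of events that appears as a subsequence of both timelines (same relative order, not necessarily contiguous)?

9

One common subsequence of length 9: merger (source A #1, source B #1); then reform (source A #3, source B #2); then accord (source A #4, source B #3); then merger (source A #5, source B #5); then reform (source A #6, source B #6); then merger (source A #7, source B #8); then merger (source A #8, source B #10); then merger (source A #9, source B #11); then merger (source A #11, source B #12). dp[12][12] = 9 confirms this is the maximum.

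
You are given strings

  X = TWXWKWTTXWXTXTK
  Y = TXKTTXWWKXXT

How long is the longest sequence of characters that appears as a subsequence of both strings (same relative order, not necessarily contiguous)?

Match T at X[1]=Y[1], X at X[3]=Y[2], K at X[5]=Y[3], T at X[7]=Y[4], T at X[8]=Y[5], X at X[9]=Y[6], W at X[10]=Y[8], X at X[11]=Y[10], X at X[13]=Y[11], T at X[14]=Y[12] — 10 characters in the same relative order in both. dp[15][12] = 10 confirms this is the maximum.

10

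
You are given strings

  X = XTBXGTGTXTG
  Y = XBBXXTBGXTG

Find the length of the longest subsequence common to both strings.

8

Taking X (X #1, Y #1) → B (X #3, Y #3) → X (X #4, Y #5) → T (X #6, Y #6) → G (X #7, Y #8) → X (X #9, Y #9) → T (X #10, Y #10) → G (X #11, Y #11) gives a common subsequence of length 8. dp[11][11] = 8 confirms this is the maximum.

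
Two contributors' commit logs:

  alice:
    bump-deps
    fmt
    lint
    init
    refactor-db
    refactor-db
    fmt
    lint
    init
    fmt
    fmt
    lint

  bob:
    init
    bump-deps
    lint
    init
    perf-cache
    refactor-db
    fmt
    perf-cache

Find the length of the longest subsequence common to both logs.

Pick bump-deps [1,2], then lint [3,3], then init [4,4], then refactor-db [6,6], then fmt [7,7]; all 5 commits appear in both, in order, and the DP table's final entry dp[12][8] is also 5, so no common subsequence is longer.

5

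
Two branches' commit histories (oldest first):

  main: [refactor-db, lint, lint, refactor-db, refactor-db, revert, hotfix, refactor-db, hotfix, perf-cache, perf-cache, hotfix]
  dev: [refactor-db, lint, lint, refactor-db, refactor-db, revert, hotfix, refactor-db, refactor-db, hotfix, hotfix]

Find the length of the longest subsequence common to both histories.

Taking refactor-db at main[1]=dev[1]; then lint at main[2]=dev[2]; then lint at main[3]=dev[3]; then refactor-db at main[4]=dev[4]; then refactor-db at main[5]=dev[5]; then revert at main[6]=dev[6]; then hotfix at main[7]=dev[7]; then refactor-db at main[8]=dev[9]; then hotfix at main[9]=dev[10]; then hotfix at main[12]=dev[11] gives a common subsequence of length 10. Since dp[12][11] = 10, nothing longer is possible.

10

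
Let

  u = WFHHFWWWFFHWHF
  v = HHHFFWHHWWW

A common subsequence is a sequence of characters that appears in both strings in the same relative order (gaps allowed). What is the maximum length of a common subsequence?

7

One common subsequence of length 7: H at u[3]=v[2], then H at u[4]=v[3], then F at u[5]=v[5], then W at u[6]=v[6], then W at u[7]=v[9], then W at u[8]=v[10], then W at u[12]=v[11]. dp[14][11] = 7 confirms this is the maximum.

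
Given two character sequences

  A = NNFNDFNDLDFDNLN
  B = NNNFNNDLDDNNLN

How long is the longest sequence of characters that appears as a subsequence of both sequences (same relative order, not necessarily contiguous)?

12

One common subsequence of length 12: N at A[1]=B[2], then N at A[2]=B[3], then F at A[3]=B[4], then N at A[4]=B[5], then N at A[7]=B[6], then D at A[8]=B[7], then L at A[9]=B[8], then D at A[10]=B[9], then D at A[12]=B[10], then N at A[13]=B[12], then L at A[14]=B[13], then N at A[15]=B[14]. The LCS DP gives dp[15][14] = 12, so this is optimal.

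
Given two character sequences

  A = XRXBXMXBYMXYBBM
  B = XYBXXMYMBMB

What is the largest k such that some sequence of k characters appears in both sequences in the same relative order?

Pick X (A #1, B #1) → X (A #3, B #4) → X (A #5, B #5) → M (A #6, B #6) → Y (A #9, B #7) → M (A #10, B #8) → B (A #13, B #9) → B (A #14, B #11); all 8 characters appear in both, in order, and the DP table's final entry dp[15][11] is also 8, so no common subsequence is longer.

8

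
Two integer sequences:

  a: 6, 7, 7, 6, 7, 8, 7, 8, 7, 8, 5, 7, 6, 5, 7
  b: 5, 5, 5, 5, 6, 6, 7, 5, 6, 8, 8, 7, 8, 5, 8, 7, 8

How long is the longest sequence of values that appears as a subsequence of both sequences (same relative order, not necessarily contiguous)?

Taking 6 at a[1]=b[6]; then 7 at a[2]=b[7]; then 6 at a[4]=b[9]; then 8 at a[6]=b[10]; then 8 at a[8]=b[11]; then 7 at a[9]=b[12]; then 8 at a[10]=b[13]; then 5 at a[11]=b[14]; then 7 at a[12]=b[16] gives a common subsequence of length 9. Since dp[15][17] = 9, nothing longer is possible.

9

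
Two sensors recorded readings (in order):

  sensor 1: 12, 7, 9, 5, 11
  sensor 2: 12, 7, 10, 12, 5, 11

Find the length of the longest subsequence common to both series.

Let dp[i][j] be the LCS length of the first i values of sensor 1 and the first j values of sensor 2. dp[i][j] = dp[i-1][j-1]+1 when the i-th and j-th values match, else max(dp[i-1][j], dp[i][j-1]).
    · 12  7 10 12  5 11
 ·  0  0  0  0  0  0  0
12  0  1  1  1  1  1  1
 7  0  1  2  2  2  2  2
 9  0  1  2  2  2  2  2
 5  0  1  2  2  2  3  3
11  0  1  2  2  2  3  4
dp[5][6] = 4. One LCS (by backtracking along matches): 12, 7, 5, 11.

4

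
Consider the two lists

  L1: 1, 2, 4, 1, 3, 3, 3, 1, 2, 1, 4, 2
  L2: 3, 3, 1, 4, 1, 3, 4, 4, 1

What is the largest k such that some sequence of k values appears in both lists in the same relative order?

Let dp[i][j] be the LCS length of the first i values of L1 and the first j values of L2. dp[i][j] = dp[i-1][j-1]+1 when the i-th and j-th values match, else max(dp[i-1][j], dp[i][j-1]).
    ·  3  3  1  4  1  3  4  4  1
 ·  0  0  0  0  0  0  0  0  0  0
 1  0  0  0  1  1  1  1  1  1  1
 2  0  0  0  1  1  1  1  1  1  1
 4  0  0  0  1  2  2  2  2  2  2
 1  0  0  0  1  2  3  3  3  3  3
 3  0  1  1  1  2  3  4  4  4  4
 3  0  1  2  2  2  3  4  4  4  4
 3  0  1  2  2  2  3  4  4  4  4
 1  0  1  2  3  3  3  4  4  4  5
 2  0  1  2  3  3  3  4  4  4  5
 1  0  1  2  3  3  4  4  4  4  5
 4  0  1  2  3  4  4  4  5  5  5
 2  0  1  2  3  4  4  4  5  5  5
dp[12][9] = 5. One LCS (by backtracking along matches): 1, 4, 1, 3, 1.

5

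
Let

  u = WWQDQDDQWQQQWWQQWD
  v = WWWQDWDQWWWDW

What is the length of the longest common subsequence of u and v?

One common subsequence of length 10: W at u[1]=v[2] → W at u[2]=v[3] → Q at u[3]=v[4] → D at u[4]=v[5] → D at u[7]=v[7] → Q at u[8]=v[8] → W at u[9]=v[9] → W at u[13]=v[10] → W at u[14]=v[11] → W at u[17]=v[13], and the DP table's final entry dp[18][13] is also 10, so no common subsequence is longer.

10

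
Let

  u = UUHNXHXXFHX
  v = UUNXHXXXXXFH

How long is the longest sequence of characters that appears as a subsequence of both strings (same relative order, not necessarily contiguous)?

9

One common subsequence of length 9: U (u #1, v #1), then U (u #2, v #2), then N (u #4, v #3), then X (u #5, v #4), then H (u #6, v #5), then X (u #7, v #9), then X (u #8, v #10), then F (u #9, v #11), then H (u #10, v #12). Since dp[11][12] = 9, nothing longer is possible.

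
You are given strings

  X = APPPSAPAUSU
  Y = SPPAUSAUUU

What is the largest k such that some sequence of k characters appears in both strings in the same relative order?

Match P at X[2]=Y[2], P at X[3]=Y[3], S at X[5]=Y[6], A at X[6]=Y[7], U at X[9]=Y[9], U at X[11]=Y[10] — 6 characters in the same relative order in both. Since dp[11][10] = 6, nothing longer is possible.

6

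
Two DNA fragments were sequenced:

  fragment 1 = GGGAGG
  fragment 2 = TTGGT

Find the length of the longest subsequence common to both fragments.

2

Let dp[i][j] be the LCS length of the first i bases of fragment 1 and the first j bases of fragment 2. dp[i][j] = dp[i-1][j-1]+1 when the i-th and j-th bases match, else max(dp[i-1][j], dp[i][j-1]).
    ·  T  T  G  G  T
 ·  0  0  0  0  0  0
 G  0  0  0  1  1  1
 G  0  0  0  1  2  2
 G  0  0  0  1  2  2
 A  0  0  0  1  2  2
 G  0  0  0  1  2  2
 G  0  0  0  1  2  2
dp[6][5] = 2. One LCS (by backtracking along matches): GG.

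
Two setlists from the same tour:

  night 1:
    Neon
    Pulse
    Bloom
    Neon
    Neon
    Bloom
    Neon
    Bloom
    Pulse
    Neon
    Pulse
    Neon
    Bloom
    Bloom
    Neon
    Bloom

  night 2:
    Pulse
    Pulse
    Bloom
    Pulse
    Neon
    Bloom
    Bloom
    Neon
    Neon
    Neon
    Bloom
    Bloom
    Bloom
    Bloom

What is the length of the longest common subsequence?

Taking Pulse at night 1[2]=night 2[2], then Bloom at night 1[3]=night 2[3], then Neon at night 1[4]=night 2[5], then Bloom at night 1[6]=night 2[7], then Neon at night 1[7]=night 2[8], then Neon at night 1[10]=night 2[9], then Neon at night 1[12]=night 2[10], then Bloom at night 1[13]=night 2[12], then Bloom at night 1[14]=night 2[13], then Bloom at night 1[16]=night 2[14] gives a common subsequence of length 10. The LCS DP gives dp[16][14] = 10, so this is optimal.

10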